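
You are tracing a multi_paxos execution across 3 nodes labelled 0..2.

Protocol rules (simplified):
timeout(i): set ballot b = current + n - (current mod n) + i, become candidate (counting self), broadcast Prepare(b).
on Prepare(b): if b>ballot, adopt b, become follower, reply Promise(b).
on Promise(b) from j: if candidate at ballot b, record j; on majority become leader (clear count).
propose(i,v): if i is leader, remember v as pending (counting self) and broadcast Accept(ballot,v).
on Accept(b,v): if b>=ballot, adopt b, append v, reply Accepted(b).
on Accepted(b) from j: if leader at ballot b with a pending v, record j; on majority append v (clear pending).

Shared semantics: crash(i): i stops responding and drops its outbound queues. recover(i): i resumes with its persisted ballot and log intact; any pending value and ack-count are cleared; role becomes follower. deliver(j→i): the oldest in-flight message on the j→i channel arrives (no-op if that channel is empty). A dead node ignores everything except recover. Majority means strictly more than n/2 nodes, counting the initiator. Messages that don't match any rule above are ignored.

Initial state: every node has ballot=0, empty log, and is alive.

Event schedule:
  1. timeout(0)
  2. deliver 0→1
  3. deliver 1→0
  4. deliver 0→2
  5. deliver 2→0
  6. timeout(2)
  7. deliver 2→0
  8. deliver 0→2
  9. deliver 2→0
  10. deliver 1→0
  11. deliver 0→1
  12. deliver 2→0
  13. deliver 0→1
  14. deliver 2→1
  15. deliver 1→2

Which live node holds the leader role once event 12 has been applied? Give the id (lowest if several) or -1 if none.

e1 timeout(0): 0[cand,b=3,-]
e2 deliver 0→1: 1[foll,b=3,-]
e3 deliver 1→0: 0[lead,b=3,-]
e4 deliver 0→2: 2[foll,b=3,-]
e5 deliver 2→0: ·
e6 timeout(2): 2[cand,b=8,-]
e7 deliver 2→0: 0[foll,b=8,-]
e8 deliver 0→2: 2[lead,b=8,-]
e9 deliver 2→0: ·
e10 deliver 1→0: ·
e11 deliver 0→1: ·
e12 deliver 2→0: ·

2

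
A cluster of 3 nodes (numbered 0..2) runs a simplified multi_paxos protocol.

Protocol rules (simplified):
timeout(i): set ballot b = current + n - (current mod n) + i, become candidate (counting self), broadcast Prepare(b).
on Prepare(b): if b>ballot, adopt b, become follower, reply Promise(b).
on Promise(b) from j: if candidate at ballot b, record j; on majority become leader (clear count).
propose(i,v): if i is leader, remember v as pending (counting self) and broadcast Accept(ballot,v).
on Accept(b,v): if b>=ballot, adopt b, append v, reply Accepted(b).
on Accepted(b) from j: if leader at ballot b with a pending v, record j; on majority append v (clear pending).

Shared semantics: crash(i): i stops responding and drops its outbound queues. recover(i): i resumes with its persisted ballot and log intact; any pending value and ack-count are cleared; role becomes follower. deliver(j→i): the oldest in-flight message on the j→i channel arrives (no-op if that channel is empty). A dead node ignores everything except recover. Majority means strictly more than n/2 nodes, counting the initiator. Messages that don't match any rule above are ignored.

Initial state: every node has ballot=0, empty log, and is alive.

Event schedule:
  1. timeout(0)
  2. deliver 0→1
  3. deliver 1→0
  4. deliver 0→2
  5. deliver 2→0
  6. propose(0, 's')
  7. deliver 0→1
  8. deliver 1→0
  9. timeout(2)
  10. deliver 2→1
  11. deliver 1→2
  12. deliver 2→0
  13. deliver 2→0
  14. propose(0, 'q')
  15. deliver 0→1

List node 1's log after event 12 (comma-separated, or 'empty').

e1 timeout(0): 0[cand,b=3,-]
e2 deliver 0→1: 1[foll,b=3,-]
e3 deliver 1→0: 0[lead,b=3,-]
e4 deliver 0→2: 2[foll,b=3,-]
e5 deliver 2→0: ·
e6 propose(0,'s'): ·
e7 deliver 0→1: 1[foll,b=3,s]
e8 deliver 1→0: 0[lead,b=3,s]
e9 timeout(2): 2[cand,b=8,-]
e10 deliver 2→1: 1[foll,b=8,s]
e11 deliver 1→2: 2[lead,b=8,-]
e12 deliver 2→0: 0[foll,b=8,s]

s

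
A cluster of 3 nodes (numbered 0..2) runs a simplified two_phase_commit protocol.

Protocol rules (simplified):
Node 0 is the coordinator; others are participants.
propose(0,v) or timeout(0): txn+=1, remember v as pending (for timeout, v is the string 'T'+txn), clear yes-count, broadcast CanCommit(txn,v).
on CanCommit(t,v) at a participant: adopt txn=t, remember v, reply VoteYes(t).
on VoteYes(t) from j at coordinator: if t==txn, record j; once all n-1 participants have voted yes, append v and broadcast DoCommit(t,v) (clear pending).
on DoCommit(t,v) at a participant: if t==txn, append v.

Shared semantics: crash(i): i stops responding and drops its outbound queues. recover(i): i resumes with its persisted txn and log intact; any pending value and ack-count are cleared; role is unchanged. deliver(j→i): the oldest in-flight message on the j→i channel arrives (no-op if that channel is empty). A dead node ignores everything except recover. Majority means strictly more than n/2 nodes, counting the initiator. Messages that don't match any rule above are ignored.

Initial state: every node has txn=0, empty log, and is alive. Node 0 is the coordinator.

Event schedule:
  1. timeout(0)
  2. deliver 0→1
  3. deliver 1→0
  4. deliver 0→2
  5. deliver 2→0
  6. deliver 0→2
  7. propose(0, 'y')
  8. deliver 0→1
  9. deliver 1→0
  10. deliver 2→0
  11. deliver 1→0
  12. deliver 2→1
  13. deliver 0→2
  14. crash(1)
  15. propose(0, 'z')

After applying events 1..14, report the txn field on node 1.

[1] timeout(0) → N0(coor t1 [-])
[2] deliver 0→1 → N1(part t1 [-])
[3] deliver 1→0 → ∅
[4] deliver 0→2 → N2(part t1 [-])
[5] deliver 2→0 → N0(coor t1 [T1])
[6] deliver 0→2 → N2(part t1 [T1])
[7] propose(0,'y') → N0(coor t2 [T1])
[8] deliver 0→1 → N1(part t1 [T1])
[9] deliver 1→0 → ∅
[10] deliver 2→0 → ∅
[11] deliver 1→0 → ∅
[12] deliver 2→1 → ∅
[13] deliver 0→2 → N2(part t2 [T1])
[14] crash(1) → N1(✗part t1 [T1])

1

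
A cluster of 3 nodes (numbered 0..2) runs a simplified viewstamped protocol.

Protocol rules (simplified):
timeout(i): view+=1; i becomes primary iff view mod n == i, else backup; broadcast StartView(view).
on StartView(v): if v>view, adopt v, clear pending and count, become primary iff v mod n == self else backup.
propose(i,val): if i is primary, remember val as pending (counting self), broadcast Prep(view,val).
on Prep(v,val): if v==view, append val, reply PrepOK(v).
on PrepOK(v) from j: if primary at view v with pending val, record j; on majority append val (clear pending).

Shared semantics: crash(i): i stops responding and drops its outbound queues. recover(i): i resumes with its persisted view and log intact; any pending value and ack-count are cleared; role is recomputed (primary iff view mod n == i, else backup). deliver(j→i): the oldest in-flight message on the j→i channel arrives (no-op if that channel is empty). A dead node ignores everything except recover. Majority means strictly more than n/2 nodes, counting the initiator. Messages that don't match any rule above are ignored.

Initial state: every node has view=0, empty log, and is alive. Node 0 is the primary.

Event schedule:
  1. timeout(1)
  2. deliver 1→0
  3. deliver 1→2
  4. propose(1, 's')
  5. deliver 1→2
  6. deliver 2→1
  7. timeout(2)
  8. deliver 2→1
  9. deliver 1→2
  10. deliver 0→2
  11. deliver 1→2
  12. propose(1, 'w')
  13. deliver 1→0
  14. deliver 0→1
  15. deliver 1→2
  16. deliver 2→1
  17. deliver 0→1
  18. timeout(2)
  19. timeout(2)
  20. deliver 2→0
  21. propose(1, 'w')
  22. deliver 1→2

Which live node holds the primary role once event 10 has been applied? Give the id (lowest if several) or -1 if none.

2

after 1 — timeout(1): n1:prim/v1/[-]
after 2 — deliver 1→0: n0:back/v1/[-]
after 3 — deliver 1→2: n2:back/v1/[-]
after 4 — propose(1,'s'): ·
after 5 — deliver 1→2: n2:back/v1/[s]
after 6 — deliver 2→1: n1:prim/v1/[s]
after 7 — timeout(2): n2:prim/v2/[s]
after 8 — deliver 2→1: n1:back/v2/[s]
after 9 — deliver 1→2: ·
after 10 — deliver 0→2: ·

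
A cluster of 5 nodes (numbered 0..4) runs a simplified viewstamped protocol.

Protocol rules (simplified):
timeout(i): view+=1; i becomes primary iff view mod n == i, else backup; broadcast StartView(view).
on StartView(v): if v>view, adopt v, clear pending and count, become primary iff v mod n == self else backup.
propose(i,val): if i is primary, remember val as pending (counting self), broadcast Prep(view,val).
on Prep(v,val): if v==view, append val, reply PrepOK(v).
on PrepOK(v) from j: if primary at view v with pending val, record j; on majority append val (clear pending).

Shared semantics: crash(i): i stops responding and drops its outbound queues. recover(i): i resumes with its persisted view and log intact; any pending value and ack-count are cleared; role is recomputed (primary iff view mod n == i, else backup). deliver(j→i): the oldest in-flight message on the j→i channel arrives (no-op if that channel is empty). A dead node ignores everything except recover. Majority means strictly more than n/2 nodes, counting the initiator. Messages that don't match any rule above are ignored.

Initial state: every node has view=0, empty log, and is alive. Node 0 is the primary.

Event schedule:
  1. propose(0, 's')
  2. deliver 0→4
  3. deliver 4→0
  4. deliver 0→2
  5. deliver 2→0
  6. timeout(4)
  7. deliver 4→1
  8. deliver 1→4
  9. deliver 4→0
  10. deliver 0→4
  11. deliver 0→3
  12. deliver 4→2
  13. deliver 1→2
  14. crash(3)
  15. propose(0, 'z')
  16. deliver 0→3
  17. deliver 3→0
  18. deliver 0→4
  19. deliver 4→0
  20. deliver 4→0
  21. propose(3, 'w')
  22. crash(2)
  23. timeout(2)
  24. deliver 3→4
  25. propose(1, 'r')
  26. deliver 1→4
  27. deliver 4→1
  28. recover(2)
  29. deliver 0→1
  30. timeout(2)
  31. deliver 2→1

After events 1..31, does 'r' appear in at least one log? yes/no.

yes

1. propose(0,'s'):  nop
2. deliver 0→4:  <4:back v0 s>
3. deliver 4→0:  nop
4. deliver 0→2:  <2:back v0 s>
5. deliver 2→0:  <0:prim v0 s>
6. timeout(4):  <4:back v1 s>
7. deliver 4→1:  <1:prim v1 ->
8. deliver 1→4:  nop
9. deliver 4→0:  <0:back v1 s>
10. deliver 0→4:  nop
11. deliver 0→3:  <3:back v0 s>
12. deliver 4→2:  <2:back v1 s>
13. deliver 1→2:  nop
14. crash(3):  <3:✗back v0 s>
15. propose(0,'z'):  nop
16. deliver 0→3:  nop
17. deliver 3→0:  nop
18. deliver 0→4:  nop
19. deliver 4→0:  nop
20. deliver 4→0:  nop
21. propose(3,'w'):  nop
22. crash(2):  <2:✗back v1 s>
23. timeout(2):  nop
24. deliver 3→4:  nop
25. propose(1,'r'):  nop
26. deliver 1→4:  <4:back v1 s,r>
27. deliver 4→1:  nop
28. recover(2):  <2:back v1 s>
29. deliver 0→1:  nop
30. timeout(2):  <2:prim v2 s>
31. deliver 2→1:  <1:back v2 ->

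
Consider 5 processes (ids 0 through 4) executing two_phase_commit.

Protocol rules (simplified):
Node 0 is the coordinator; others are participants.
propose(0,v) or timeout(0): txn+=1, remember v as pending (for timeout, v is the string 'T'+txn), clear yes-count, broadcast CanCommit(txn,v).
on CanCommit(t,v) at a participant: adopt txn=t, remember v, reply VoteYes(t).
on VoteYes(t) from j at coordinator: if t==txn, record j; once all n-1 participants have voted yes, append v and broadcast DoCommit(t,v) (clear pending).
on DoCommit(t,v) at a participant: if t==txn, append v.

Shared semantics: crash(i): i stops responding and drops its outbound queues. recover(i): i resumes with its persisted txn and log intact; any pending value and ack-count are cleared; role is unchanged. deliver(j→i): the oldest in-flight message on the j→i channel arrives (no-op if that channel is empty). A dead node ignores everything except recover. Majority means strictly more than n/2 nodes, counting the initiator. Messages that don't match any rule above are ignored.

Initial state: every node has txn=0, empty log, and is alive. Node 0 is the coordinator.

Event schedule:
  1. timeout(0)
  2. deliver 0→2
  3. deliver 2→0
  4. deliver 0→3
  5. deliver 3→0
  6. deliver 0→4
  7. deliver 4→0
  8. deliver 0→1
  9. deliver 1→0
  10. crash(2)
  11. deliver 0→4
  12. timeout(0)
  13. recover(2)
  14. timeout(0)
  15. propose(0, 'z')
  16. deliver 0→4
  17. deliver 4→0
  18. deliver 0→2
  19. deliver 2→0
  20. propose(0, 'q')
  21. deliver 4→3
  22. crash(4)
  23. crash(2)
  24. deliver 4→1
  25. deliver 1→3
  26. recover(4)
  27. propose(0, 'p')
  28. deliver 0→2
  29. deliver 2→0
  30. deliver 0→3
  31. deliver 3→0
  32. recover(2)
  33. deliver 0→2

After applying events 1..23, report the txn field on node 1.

1

[1] timeout(0) → N0(coor t1 [-])
[2] deliver 0→2 → N2(part t1 [-])
[3] deliver 2→0 → ∅
[4] deliver 0→3 → N3(part t1 [-])
[5] deliver 3→0 → ∅
[6] deliver 0→4 → N4(part t1 [-])
[7] deliver 4→0 → ∅
[8] deliver 0→1 → N1(part t1 [-])
[9] deliver 1→0 → N0(coor t1 [T1])
[10] crash(2) → N2(✗part t1 [-])
[11] deliver 0→4 → N4(part t1 [T1])
[12] timeout(0) → N0(coor t2 [T1])
[13] recover(2) → N2(part t1 [-])
[14] timeout(0) → N0(coor t3 [T1])
[15] propose(0,'z') → N0(coor t4 [T1])
[16] deliver 0→4 → N4(part t2 [T1])
[17] deliver 4→0 → ∅
[18] deliver 0→2 → N2(part t1 [T1])
[19] deliver 2→0 → ∅
[20] propose(0,'q') → N0(coor t5 [T1])
[21] deliver 4→3 → ∅
[22] crash(4) → N4(✗part t2 [T1])
[23] crash(2) → N2(✗part t1 [T1])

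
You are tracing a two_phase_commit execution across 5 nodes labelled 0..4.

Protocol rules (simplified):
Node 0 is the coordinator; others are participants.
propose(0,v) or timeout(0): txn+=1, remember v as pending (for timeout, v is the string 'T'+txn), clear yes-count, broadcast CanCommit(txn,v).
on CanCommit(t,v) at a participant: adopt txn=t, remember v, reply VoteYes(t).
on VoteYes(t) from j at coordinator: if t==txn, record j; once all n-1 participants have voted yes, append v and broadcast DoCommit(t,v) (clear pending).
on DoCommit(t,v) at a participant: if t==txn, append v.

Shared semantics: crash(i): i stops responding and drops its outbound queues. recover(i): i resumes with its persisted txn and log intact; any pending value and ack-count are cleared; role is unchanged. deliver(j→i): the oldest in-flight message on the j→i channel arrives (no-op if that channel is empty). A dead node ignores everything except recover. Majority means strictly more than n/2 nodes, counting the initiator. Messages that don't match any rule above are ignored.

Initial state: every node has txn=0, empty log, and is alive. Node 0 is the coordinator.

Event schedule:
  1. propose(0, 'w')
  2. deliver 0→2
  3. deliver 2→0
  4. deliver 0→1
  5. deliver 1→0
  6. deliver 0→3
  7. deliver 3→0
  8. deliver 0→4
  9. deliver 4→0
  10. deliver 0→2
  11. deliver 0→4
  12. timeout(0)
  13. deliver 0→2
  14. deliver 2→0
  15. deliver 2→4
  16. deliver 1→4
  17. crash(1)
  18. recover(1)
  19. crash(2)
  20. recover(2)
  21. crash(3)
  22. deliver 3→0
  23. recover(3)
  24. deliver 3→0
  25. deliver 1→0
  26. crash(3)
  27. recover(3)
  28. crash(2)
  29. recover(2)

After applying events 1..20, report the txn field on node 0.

step 1 propose(0,'w'): 0={coor,t=1,log=-}
step 2 deliver 0→2: 2={part,t=1,log=-}
step 3 deliver 2→0: —
step 4 deliver 0→1: 1={part,t=1,log=-}
step 5 deliver 1→0: —
step 6 deliver 0→3: 3={part,t=1,log=-}
step 7 deliver 3→0: —
step 8 deliver 0→4: 4={part,t=1,log=-}
step 9 deliver 4→0: 0={coor,t=1,log=w}
step 10 deliver 0→2: 2={part,t=1,log=w}
step 11 deliver 0→4: 4={part,t=1,log=w}
step 12 timeout(0): 0={coor,t=2,log=w}
step 13 deliver 0→2: 2={part,t=2,log=w}
step 14 deliver 2→0: —
step 15 deliver 2→4: —
step 16 deliver 1→4: —
step 17 crash(1): 1={✗part,t=1,log=-}
step 18 recover(1): 1={part,t=1,log=-}
step 19 crash(2): 2={✗part,t=2,log=w}
step 20 recover(2): 2={part,t=2,log=w}

2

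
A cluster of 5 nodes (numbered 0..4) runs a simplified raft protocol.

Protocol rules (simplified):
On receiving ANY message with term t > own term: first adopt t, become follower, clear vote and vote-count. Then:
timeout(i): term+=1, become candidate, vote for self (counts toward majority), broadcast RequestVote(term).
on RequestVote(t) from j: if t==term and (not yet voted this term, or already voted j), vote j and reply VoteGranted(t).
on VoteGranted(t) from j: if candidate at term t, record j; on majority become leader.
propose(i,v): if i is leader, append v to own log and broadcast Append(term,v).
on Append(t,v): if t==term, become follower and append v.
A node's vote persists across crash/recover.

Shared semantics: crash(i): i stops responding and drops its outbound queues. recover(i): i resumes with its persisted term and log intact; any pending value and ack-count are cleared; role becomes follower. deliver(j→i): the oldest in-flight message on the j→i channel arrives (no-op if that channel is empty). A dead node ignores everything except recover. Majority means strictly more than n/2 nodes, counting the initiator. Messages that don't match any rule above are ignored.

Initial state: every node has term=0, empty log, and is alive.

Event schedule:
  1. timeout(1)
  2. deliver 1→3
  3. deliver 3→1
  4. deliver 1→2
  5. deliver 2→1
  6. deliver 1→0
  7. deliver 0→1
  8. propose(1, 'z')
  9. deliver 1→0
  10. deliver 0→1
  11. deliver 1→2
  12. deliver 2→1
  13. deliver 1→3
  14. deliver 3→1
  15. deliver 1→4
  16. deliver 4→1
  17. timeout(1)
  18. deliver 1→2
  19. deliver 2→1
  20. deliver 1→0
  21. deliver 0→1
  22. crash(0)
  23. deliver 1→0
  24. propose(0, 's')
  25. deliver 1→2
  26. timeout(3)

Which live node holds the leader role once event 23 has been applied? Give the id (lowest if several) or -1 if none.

1

[1] timeout(1) → N1(cand t1 [-])
[2] deliver 1→3 → N3(foll t1 [-])
[3] deliver 3→1 → ∅
[4] deliver 1→2 → N2(foll t1 [-])
[5] deliver 2→1 → N1(lead t1 [-])
[6] deliver 1→0 → N0(foll t1 [-])
[7] deliver 0→1 → ∅
[8] propose(1,'z') → N1(lead t1 [z])
[9] deliver 1→0 → N0(foll t1 [z])
[10] deliver 0→1 → ∅
[11] deliver 1→2 → N2(foll t1 [z])
[12] deliver 2→1 → ∅
[13] deliver 1→3 → N3(foll t1 [z])
[14] deliver 3→1 → ∅
[15] deliver 1→4 → N4(foll t1 [-])
[16] deliver 4→1 → ∅
[17] timeout(1) → N1(cand t2 [z])
[18] deliver 1→2 → N2(foll t2 [z])
[19] deliver 2→1 → ∅
[20] deliver 1→0 → N0(foll t2 [z])
[21] deliver 0→1 → N1(lead t2 [z])
[22] crash(0) → N0(✗foll t2 [z])
[23] deliver 1→0 → ∅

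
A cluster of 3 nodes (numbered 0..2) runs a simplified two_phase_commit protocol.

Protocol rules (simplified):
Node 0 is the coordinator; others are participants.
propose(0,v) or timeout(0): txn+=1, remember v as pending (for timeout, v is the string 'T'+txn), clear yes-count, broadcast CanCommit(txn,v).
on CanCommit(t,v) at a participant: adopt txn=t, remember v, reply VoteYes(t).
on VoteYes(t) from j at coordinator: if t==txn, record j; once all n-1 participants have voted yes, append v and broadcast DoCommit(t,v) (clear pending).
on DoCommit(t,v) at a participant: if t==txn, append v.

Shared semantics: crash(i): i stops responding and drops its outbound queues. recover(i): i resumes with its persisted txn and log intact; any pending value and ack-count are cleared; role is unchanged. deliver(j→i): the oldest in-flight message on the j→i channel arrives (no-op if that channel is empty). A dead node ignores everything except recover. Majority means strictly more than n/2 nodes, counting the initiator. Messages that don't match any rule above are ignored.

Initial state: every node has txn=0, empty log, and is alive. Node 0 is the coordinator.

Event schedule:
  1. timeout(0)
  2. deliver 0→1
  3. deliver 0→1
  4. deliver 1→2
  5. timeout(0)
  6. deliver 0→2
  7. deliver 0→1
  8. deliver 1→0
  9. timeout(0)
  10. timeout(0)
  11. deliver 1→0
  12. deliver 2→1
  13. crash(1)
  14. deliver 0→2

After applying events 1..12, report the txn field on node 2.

step 1 timeout(0): 0={coor,t=1,log=-}
step 2 deliver 0→1: 1={part,t=1,log=-}
step 3 deliver 0→1: —
step 4 deliver 1→2: —
step 5 timeout(0): 0={coor,t=2,log=-}
step 6 deliver 0→2: 2={part,t=1,log=-}
step 7 deliver 0→1: 1={part,t=2,log=-}
step 8 deliver 1→0: —
step 9 timeout(0): 0={coor,t=3,log=-}
step 10 timeout(0): 0={coor,t=4,log=-}
step 11 deliver 1→0: —
step 12 deliver 2→1: —

1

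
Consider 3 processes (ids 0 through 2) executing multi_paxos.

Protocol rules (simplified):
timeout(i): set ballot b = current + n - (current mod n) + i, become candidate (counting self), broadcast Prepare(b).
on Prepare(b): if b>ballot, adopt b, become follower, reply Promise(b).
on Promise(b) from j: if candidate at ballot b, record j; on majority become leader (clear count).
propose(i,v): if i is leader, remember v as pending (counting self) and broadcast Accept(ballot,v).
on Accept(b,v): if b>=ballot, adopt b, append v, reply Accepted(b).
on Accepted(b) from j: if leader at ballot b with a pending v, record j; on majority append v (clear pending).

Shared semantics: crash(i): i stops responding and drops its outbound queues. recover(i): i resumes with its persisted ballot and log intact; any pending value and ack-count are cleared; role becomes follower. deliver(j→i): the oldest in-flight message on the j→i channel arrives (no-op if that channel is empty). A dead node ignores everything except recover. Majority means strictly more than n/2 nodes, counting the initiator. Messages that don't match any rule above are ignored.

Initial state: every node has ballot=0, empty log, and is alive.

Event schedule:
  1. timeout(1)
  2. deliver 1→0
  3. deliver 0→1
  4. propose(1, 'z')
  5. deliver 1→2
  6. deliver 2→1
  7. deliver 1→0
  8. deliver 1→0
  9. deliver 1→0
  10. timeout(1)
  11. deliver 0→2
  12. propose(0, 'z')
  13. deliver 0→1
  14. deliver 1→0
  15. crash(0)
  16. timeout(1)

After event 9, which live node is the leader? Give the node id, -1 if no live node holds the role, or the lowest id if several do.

after 1 — timeout(1): n1:cand/b4/[-]
after 2 — deliver 1→0: n0:foll/b4/[-]
after 3 — deliver 0→1: n1:lead/b4/[-]
after 4 — propose(1,'z'): ·
after 5 — deliver 1→2: n2:foll/b4/[-]
after 6 — deliver 2→1: ·
after 7 — deliver 1→0: n0:foll/b4/[z]
after 8 — deliver 1→0: ·
after 9 — deliver 1→0: ·

1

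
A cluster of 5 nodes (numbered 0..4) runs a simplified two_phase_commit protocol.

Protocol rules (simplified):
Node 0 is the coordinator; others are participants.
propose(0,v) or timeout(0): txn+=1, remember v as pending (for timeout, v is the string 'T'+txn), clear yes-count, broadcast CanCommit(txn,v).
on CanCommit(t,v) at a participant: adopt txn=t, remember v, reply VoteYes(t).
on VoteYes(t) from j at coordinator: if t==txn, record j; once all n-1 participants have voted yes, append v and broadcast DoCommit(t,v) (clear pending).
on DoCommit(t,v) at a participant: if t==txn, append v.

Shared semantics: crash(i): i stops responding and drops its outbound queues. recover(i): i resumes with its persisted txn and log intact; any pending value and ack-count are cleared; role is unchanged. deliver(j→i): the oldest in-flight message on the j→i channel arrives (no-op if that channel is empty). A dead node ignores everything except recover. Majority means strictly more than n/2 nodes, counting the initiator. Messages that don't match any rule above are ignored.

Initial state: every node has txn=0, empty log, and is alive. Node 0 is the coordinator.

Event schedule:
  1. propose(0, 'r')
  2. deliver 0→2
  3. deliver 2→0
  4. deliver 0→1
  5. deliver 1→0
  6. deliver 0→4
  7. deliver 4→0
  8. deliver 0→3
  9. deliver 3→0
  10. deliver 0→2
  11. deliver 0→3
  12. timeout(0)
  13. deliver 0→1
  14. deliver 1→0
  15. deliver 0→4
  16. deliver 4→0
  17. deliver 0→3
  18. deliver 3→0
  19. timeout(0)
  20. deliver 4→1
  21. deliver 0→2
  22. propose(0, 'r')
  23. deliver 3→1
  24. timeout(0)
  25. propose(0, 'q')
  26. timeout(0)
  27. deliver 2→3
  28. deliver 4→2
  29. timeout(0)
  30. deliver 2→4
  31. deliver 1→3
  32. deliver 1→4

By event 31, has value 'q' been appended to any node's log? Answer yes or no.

after 1 — propose(0,'r'): n0:coor/t1/[-]
after 2 — deliver 0→2: n2:part/t1/[-]
after 3 — deliver 2→0: ·
after 4 — deliver 0→1: n1:part/t1/[-]
after 5 — deliver 1→0: ·
after 6 — deliver 0→4: n4:part/t1/[-]
after 7 — deliver 4→0: ·
after 8 — deliver 0→3: n3:part/t1/[-]
after 9 — deliver 3→0: n0:coor/t1/[r]
after 10 — deliver 0→2: n2:part/t1/[r]
after 11 — deliver 0→3: n3:part/t1/[r]
after 12 — timeout(0): n0:coor/t2/[r]
after 13 — deliver 0→1: n1:part/t1/[r]
after 14 — deliver 1→0: ·
after 15 — deliver 0→4: n4:part/t1/[r]
after 16 — deliver 4→0: ·
after 17 — deliver 0→3: n3:part/t2/[r]
after 18 — deliver 3→0: ·
after 19 — timeout(0): n0:coor/t3/[r]
after 20 — deliver 4→1: ·
after 21 — deliver 0→2: n2:part/t2/[r]
after 22 — propose(0,'r'): n0:coor/t4/[r]
after 23 — deliver 3→1: ·
after 24 — timeout(0): n0:coor/t5/[r]
after 25 — propose(0,'q'): n0:coor/t6/[r]
after 26 — timeout(0): n0:coor/t7/[r]
after 27 — deliver 2→3: ·
after 28 — deliver 4→2: ·
after 29 — timeout(0): n0:coor/t8/[r]
after 30 — deliver 2→4: ·
after 31 — deliver 1→3: ·

no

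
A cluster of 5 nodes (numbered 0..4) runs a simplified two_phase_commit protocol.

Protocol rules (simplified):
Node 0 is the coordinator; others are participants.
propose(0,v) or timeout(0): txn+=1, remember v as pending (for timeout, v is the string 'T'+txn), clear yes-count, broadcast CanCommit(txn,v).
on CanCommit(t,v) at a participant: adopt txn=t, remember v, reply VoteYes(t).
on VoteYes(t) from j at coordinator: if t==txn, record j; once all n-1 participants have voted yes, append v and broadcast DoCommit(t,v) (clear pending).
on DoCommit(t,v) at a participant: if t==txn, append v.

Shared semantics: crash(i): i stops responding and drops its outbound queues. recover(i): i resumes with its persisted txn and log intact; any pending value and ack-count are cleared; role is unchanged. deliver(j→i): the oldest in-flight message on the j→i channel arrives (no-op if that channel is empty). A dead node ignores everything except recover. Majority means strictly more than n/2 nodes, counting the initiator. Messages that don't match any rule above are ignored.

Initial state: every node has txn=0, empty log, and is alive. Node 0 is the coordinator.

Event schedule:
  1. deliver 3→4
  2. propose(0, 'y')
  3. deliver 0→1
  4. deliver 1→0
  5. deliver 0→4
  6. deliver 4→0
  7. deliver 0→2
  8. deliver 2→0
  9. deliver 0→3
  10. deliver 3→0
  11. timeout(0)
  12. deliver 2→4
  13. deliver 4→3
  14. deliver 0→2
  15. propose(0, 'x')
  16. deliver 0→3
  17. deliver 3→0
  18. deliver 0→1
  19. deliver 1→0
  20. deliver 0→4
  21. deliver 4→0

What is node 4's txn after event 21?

1

e1 deliver 3→4: ·
e2 propose(0,'y'): 0[coor,t=1,-]
e3 deliver 0→1: 1[part,t=1,-]
e4 deliver 1→0: ·
e5 deliver 0→4: 4[part,t=1,-]
e6 deliver 4→0: ·
e7 deliver 0→2: 2[part,t=1,-]
e8 deliver 2→0: ·
e9 deliver 0→3: 3[part,t=1,-]
e10 deliver 3→0: 0[coor,t=1,y]
e11 timeout(0): 0[coor,t=2,y]
e12 deliver 2→4: ·
e13 deliver 4→3: ·
e14 deliver 0→2: 2[part,t=1,y]
e15 propose(0,'x'): 0[coor,t=3,y]
e16 deliver 0→3: 3[part,t=1,y]
e17 deliver 3→0: ·
e18 deliver 0→1: 1[part,t=1,y]
e19 deliver 1→0: ·
e20 deliver 0→4: 4[part,t=1,y]
e21 deliver 4→0: ·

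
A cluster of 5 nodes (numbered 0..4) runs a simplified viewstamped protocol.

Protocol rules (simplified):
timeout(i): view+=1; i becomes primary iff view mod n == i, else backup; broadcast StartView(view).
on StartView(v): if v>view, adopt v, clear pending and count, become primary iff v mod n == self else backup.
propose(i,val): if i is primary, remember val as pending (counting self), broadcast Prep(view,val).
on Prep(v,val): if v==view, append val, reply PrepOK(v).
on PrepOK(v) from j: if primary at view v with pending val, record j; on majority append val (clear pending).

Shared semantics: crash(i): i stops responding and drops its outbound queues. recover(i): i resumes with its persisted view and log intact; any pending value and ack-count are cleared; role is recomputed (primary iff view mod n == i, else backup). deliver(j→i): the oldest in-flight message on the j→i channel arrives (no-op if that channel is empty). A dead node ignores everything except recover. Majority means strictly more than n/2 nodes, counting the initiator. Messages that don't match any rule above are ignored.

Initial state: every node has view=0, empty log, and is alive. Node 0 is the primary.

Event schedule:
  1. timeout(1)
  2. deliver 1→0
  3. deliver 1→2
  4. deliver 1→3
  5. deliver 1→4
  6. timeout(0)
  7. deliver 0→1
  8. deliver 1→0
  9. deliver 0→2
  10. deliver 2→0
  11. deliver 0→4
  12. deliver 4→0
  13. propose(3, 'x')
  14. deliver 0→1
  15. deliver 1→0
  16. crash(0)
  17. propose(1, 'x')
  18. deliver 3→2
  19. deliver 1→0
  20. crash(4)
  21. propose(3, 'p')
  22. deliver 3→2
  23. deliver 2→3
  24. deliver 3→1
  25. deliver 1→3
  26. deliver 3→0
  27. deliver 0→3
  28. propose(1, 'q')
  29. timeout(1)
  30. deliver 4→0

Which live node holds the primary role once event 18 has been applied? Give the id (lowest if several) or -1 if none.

2

after 1 — timeout(1): n1:prim/v1/[-]
after 2 — deliver 1→0: n0:back/v1/[-]
after 3 — deliver 1→2: n2:back/v1/[-]
after 4 — deliver 1→3: n3:back/v1/[-]
after 5 — deliver 1→4: n4:back/v1/[-]
after 6 — timeout(0): n0:back/v2/[-]
after 7 — deliver 0→1: n1:back/v2/[-]
after 8 — deliver 1→0: ·
after 9 — deliver 0→2: n2:prim/v2/[-]
after 10 — deliver 2→0: ·
after 11 — deliver 0→4: n4:back/v2/[-]
after 12 — deliver 4→0: ·
after 13 — propose(3,'x'): ·
after 14 — deliver 0→1: ·
after 15 — deliver 1→0: ·
after 16 — crash(0): n0:✗back/v2/[-]
after 17 — propose(1,'x'): ·
after 18 — deliver 3→2: ·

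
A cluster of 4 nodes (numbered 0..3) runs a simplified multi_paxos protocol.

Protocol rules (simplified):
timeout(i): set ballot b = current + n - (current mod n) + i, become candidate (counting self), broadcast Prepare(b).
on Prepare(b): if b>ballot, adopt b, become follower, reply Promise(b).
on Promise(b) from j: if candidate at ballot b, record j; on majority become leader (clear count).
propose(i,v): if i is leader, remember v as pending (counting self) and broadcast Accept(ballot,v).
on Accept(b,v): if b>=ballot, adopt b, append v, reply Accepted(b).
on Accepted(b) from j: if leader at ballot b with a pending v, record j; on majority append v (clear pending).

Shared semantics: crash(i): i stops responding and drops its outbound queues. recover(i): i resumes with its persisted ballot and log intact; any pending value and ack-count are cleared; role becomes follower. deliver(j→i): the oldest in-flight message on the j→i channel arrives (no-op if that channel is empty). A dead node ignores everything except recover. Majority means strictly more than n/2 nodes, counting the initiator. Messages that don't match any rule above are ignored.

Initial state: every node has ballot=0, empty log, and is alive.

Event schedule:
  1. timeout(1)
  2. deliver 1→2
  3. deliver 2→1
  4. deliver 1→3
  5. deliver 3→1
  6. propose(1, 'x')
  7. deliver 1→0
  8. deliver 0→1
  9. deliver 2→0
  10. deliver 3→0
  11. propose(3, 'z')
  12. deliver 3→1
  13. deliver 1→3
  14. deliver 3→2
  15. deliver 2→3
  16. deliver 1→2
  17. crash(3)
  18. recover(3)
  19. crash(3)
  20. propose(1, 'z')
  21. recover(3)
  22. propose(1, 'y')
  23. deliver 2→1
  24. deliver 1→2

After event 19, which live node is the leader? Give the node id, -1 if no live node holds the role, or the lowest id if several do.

1

1. timeout(1):  <1:cand b5 ->
2. deliver 1→2:  <2:foll b5 ->
3. deliver 2→1:  nop
4. deliver 1→3:  <3:foll b5 ->
5. deliver 3→1:  <1:lead b5 ->
6. propose(1,'x'):  nop
7. deliver 1→0:  <0:foll b5 ->
8. deliver 0→1:  nop
9. deliver 2→0:  nop
10. deliver 3→0:  nop
11. propose(3,'z'):  nop
12. deliver 3→1:  nop
13. deliver 1→3:  <3:foll b5 x>
14. deliver 3→2:  nop
15. deliver 2→3:  nop
16. deliver 1→2:  <2:foll b5 x>
17. crash(3):  <3:✗foll b5 x>
18. recover(3):  <3:foll b5 x>
19. crash(3):  <3:✗foll b5 x>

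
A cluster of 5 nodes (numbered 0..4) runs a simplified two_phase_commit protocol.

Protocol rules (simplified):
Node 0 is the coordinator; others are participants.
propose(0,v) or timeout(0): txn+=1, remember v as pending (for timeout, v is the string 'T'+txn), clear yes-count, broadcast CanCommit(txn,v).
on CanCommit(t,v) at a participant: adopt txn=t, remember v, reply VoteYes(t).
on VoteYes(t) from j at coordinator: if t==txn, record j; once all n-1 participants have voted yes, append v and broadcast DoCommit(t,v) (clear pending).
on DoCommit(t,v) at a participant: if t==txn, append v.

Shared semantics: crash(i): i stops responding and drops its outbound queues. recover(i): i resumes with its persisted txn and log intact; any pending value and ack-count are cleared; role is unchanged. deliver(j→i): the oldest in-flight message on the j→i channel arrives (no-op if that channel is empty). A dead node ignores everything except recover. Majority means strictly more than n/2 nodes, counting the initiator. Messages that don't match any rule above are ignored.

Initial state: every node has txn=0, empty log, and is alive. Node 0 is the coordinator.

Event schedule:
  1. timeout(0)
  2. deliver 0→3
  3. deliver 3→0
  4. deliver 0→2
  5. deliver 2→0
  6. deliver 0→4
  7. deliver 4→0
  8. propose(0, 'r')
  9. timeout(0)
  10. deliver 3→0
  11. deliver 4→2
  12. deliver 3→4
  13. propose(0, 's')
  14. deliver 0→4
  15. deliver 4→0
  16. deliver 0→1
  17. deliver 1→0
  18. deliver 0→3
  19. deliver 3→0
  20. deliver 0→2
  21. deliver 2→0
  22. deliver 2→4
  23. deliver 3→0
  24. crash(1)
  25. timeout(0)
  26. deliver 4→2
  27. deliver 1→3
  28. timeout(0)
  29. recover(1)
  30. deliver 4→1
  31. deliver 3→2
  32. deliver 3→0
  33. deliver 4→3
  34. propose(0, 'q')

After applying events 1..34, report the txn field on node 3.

2

after 1 — timeout(0): n0:coor/t1/[-]
after 2 — deliver 0→3: n3:part/t1/[-]
after 3 — deliver 3→0: ·
after 4 — deliver 0→2: n2:part/t1/[-]
after 5 — deliver 2→0: ·
after 6 — deliver 0→4: n4:part/t1/[-]
after 7 — deliver 4→0: ·
after 8 — propose(0,'r'): n0:coor/t2/[-]
after 9 — timeout(0): n0:coor/t3/[-]
after 10 — deliver 3→0: ·
after 11 — deliver 4→2: ·
after 12 — deliver 3→4: ·
after 13 — propose(0,'s'): n0:coor/t4/[-]
after 14 — deliver 0→4: n4:part/t2/[-]
after 15 — deliver 4→0: ·
after 16 — deliver 0→1: n1:part/t1/[-]
after 17 — deliver 1→0: ·
after 18 — deliver 0→3: n3:part/t2/[-]
after 19 — deliver 3→0: ·
after 20 — deliver 0→2: n2:part/t2/[-]
after 21 — deliver 2→0: ·
after 22 — deliver 2→4: ·
after 23 — deliver 3→0: ·
after 24 — crash(1): n1:✗part/t1/[-]
after 25 — timeout(0): n0:coor/t5/[-]
after 26 — deliver 4→2: ·
after 27 — deliver 1→3: ·
after 28 — timeout(0): n0:coor/t6/[-]
after 29 — recover(1): n1:part/t1/[-]
after 30 — deliver 4→1: ·
after 31 — deliver 3→2: ·
after 32 — deliver 3→0: ·
after 33 — deliver 4→3: ·
after 34 — propose(0,'q'): n0:coor/t7/[-]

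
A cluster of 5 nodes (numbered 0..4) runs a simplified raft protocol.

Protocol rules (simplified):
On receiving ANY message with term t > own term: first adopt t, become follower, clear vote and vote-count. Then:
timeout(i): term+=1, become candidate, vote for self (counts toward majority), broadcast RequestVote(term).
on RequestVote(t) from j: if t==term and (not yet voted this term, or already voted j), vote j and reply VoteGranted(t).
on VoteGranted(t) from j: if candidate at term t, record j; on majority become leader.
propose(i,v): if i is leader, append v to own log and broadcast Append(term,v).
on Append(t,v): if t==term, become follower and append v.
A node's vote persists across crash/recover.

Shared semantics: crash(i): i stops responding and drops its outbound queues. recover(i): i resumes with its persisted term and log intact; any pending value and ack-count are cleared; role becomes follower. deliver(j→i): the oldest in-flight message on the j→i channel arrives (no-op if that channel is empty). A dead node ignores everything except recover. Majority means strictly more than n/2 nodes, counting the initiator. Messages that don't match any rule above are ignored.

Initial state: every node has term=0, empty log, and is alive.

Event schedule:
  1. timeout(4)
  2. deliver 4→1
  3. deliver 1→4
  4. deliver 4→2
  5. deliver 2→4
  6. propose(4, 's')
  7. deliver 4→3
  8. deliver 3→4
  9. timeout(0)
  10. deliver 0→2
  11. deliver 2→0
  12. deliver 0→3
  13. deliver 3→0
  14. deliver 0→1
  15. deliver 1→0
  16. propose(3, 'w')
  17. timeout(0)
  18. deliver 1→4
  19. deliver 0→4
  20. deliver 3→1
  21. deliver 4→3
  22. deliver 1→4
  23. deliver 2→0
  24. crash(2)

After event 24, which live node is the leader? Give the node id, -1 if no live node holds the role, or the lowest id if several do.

e1 timeout(4): 4[cand,t=1,-]
e2 deliver 4→1: 1[foll,t=1,-]
e3 deliver 1→4: ·
e4 deliver 4→2: 2[foll,t=1,-]
e5 deliver 2→4: 4[lead,t=1,-]
e6 propose(4,'s'): 4[lead,t=1,s]
e7 deliver 4→3: 3[foll,t=1,-]
e8 deliver 3→4: ·
e9 timeout(0): 0[cand,t=1,-]
e10 deliver 0→2: ·
e11 deliver 2→0: ·
e12 deliver 0→3: ·
e13 deliver 3→0: ·
e14 deliver 0→1: ·
e15 deliver 1→0: ·
e16 propose(3,'w'): ·
e17 timeout(0): 0[cand,t=2,-]
e18 deliver 1→4: ·
e19 deliver 0→4: ·
e20 deliver 3→1: ·
e21 deliver 4→3: 3[foll,t=1,s]
e22 deliver 1→4: ·
e23 deliver 2→0: ·
e24 crash(2): 2[✗foll,t=1,-]

4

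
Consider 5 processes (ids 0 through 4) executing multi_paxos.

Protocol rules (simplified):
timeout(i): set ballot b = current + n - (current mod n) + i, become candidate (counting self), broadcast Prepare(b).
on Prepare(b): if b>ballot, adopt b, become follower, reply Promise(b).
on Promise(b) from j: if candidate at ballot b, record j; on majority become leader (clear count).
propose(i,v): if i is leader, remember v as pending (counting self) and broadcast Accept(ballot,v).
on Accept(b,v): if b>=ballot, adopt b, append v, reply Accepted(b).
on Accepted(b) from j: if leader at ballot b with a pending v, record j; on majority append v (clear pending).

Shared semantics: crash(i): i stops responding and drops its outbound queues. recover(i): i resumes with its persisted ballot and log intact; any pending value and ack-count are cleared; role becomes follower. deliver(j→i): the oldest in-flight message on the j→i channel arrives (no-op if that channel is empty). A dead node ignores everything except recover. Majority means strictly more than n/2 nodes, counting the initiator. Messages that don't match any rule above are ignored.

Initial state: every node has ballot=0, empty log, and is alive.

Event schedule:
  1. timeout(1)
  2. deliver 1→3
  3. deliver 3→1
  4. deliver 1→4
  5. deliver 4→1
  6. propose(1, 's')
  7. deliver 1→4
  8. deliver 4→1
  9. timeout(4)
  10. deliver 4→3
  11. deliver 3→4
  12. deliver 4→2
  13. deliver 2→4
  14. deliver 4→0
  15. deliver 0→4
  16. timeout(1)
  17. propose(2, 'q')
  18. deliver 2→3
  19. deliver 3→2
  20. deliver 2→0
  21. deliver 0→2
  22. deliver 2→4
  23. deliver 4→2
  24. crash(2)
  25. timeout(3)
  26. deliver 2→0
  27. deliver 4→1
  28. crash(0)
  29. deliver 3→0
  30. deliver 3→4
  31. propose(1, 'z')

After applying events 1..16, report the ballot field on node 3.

after 1 — timeout(1): n1:cand/b6/[-]
after 2 — deliver 1→3: n3:foll/b6/[-]
after 3 — deliver 3→1: ·
after 4 — deliver 1→4: n4:foll/b6/[-]
after 5 — deliver 4→1: n1:lead/b6/[-]
after 6 — propose(1,'s'): ·
after 7 — deliver 1→4: n4:foll/b6/[s]
after 8 — deliver 4→1: ·
after 9 — timeout(4): n4:cand/b14/[s]
after 10 — deliver 4→3: n3:foll/b14/[-]
after 11 — deliver 3→4: ·
after 12 — deliver 4→2: n2:foll/b14/[-]
after 13 — deliver 2→4: n4:lead/b14/[s]
after 14 — deliver 4→0: n0:foll/b14/[-]
after 15 — deliver 0→4: ·
after 16 — timeout(1): n1:cand/b11/[-]

14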